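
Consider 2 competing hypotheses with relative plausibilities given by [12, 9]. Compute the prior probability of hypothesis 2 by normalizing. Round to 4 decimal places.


Sum of weights = 12 + 9 = 21
Normalized prior for H2 = 9 / 21
= 0.4286

0.4286


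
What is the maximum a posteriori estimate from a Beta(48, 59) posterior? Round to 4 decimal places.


The MAP estimate equals the mode of the distribution.
Mode of Beta(a,b) = (a-1)/(a+b-2)
= 47/105
= 0.4476

0.4476


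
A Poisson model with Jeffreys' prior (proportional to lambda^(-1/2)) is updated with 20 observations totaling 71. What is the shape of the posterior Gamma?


Posterior = Gamma(0.5 + S, n)
= Gamma(0.5 + 71, 20)
Posterior shape = 0.5 + S = 0.5 + 71 = 71.5

71.5


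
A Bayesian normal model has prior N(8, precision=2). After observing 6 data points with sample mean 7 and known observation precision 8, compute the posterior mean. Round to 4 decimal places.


Posterior mean = (prior_precision * prior_mean + n * data_precision * data_mean) / (prior_precision + n * data_precision)
Numerator = 2*8 + 6*8*7 = 352
Denominator = 2 + 6*8 = 50
Posterior mean = 7.04

7.04


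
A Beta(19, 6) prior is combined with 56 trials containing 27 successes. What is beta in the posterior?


In conjugate updating:
beta_posterior = beta_prior + (n - k)
= 6 + (56 - 27)
= 6 + 29 = 35

35


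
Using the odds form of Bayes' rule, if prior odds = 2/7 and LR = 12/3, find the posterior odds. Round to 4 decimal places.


Bayes' rule in odds form: posterior odds = prior odds * LR
= (2 * 12) / (7 * 3)
= 24/21 = 1.1429

1.1429


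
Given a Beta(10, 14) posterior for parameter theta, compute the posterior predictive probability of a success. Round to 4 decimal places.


For a Beta-Bernoulli model, the predictive probability is the mean:
P(success) = 10/(10+14) = 10/24 = 0.4167

0.4167


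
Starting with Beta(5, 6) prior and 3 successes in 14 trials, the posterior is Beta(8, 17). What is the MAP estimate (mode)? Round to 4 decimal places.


The mode of Beta(a, b) when a > 1 and b > 1 is (a-1)/(a+b-2)
= (8 - 1) / (8 + 17 - 2)
= 7 / 23
= 0.3043

0.3043


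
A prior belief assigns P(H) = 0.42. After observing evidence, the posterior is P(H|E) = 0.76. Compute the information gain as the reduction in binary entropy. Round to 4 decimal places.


H(prior) = -0.42*log2(0.42) - 0.58*log2(0.58)
= 0.9815
H(post) = -0.76*log2(0.76) - 0.24*log2(0.24)
= 0.795
IG = 0.9815 - 0.795 = 0.1864

0.1864


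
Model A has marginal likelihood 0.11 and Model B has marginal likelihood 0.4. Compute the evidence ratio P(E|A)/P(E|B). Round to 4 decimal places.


Evidence ratio = P(E|A) / P(E|B)
= 0.11 / 0.4
= 0.275

0.275


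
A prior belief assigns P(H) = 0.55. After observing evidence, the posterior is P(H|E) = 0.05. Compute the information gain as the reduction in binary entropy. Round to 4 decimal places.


H(prior) = -0.55*log2(0.55) - 0.45*log2(0.45)
= 0.9928
H(post) = -0.05*log2(0.05) - 0.95*log2(0.95)
= 0.2864
IG = 0.9928 - 0.2864 = 0.7064

0.7064


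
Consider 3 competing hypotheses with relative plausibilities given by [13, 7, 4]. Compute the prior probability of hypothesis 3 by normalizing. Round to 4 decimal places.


Sum of weights = 13 + 7 + 4 = 24
Normalized prior for H3 = 4 / 24
= 0.1667

0.1667


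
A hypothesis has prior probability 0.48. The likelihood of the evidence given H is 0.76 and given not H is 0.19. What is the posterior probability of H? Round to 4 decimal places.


Using Bayes' theorem:
P(E) = 0.48 * 0.76 + 0.52 * 0.19
P(E) = 0.4636
P(H|E) = (0.48 * 0.76) / 0.4636 = 0.7869

0.7869


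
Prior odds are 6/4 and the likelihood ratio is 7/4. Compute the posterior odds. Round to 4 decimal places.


Posterior odds = prior odds * likelihood ratio
= (6/4) * (7/4)
= 42 / 16
= 2.625

2.625


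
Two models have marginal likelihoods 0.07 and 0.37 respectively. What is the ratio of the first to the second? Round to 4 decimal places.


Evidence ratio = 0.07 / 0.37
= 0.1892

0.1892


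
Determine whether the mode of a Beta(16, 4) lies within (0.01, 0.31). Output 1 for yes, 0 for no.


First find the mode: (a-1)/(a+b-2) = 0.8333
Is 0.8333 in (0.01, 0.31)? 0

0


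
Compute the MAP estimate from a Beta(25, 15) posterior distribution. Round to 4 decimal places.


MAP = mode of Beta distribution
= (alpha - 1)/(alpha + beta - 2)
= (25-1)/(25+15-2)
= 24/38 = 0.6316

0.6316


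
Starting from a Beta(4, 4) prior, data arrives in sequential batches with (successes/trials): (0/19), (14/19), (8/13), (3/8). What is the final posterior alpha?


In sequential Bayesian updating, we sum all successes.
Total successes = 25
Final alpha = 4 + 25 = 29

29


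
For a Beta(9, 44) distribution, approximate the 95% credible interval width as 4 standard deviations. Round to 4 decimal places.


Variance of Beta(a,b) = ab / ((a+b)^2 * (a+b+1))
= 9*44 / ((53)^2 * 54)
= 0.0026
SD = sqrt(0.0026) = 0.0511
Width = 4 * SD = 0.2044

0.2044


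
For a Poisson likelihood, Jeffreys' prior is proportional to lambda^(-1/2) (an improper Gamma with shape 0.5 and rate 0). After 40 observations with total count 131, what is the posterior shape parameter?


Jeffreys' prior for Poisson is proportional to lambda^(-1/2).
Posterior is Gamma(0.5 + S, 0 + n) = Gamma(0.5 + 131, 40).
Posterior shape = 0.5 + S = 0.5 + 131 = 131.5

131.5


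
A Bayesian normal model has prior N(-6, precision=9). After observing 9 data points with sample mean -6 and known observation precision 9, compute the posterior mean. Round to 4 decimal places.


Posterior mean = (prior_precision * prior_mean + n * data_precision * data_mean) / (prior_precision + n * data_precision)
Numerator = 9*-6 + 9*9*-6 = -540
Denominator = 9 + 9*9 = 90
Posterior mean = -6.0

-6.0


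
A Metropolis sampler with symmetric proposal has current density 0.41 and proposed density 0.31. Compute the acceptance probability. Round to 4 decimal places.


For symmetric proposals, acceptance = min(1, pi(x*)/pi(x))
= min(1, 0.31/0.41)
= min(1, 0.7561) = 0.7561

0.7561


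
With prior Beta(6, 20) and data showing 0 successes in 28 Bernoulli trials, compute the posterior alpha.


Conjugate update: alpha_posterior = alpha_prior + k
= 6 + 0 = 6

6


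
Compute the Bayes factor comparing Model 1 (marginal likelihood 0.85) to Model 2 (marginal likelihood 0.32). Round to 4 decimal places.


BF12 = marginal likelihood of M1 / marginal likelihood of M2
= 0.85/0.32
= 2.6562

2.6562


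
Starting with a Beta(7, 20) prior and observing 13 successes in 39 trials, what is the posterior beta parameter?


Posterior beta = prior beta + failures
Failures = 39 - 13 = 26
beta_post = 20 + 26 = 46

46


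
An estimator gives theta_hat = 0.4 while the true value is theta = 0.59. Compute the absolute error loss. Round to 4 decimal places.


The absolute error loss is |theta_hat - theta|
= |0.4 - 0.59|
= 0.19

0.19


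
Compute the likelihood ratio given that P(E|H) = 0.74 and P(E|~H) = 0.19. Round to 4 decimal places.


LR = P(E|H) / P(E|~H)
= 0.74 / 0.19 = 3.8947

3.8947


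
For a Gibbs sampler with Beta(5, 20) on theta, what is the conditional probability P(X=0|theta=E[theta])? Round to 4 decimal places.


E[theta] = 5/(5+20) = 0.2
P(X=0|theta) = 1 - theta = 0.8

0.8


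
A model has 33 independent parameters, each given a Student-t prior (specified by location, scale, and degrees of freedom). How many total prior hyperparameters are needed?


Each Student-t prior needs 3 hyperparameters (location, scale, and degrees of freedom).
Total = 3 * 33 = 99

99


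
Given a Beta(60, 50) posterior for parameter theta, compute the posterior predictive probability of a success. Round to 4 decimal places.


For a Beta-Bernoulli model, the predictive probability is the mean:
P(success) = 60/(60+50) = 60/110 = 0.5455

0.5455


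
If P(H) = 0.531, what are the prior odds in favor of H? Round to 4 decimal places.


Prior odds = P(H) / (1 - P(H))
= 0.531 / 0.469
= 1.1322

1.1322


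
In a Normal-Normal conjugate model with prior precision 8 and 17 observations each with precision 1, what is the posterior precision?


Posterior precision = prior precision + n * observation precision
= 8 + 17 * 1
= 8 + 17 = 25

25


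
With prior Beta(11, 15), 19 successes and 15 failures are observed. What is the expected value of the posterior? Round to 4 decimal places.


Posterior = Beta(30, 30)
E[theta] = alpha/(alpha+beta)
= 30/60 = 0.5

0.5


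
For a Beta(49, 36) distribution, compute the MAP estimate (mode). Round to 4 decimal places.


MAP = mode = (a-1)/(a+b-2)
= (49-1)/(49+36-2)
= 48/83 = 0.5783

0.5783


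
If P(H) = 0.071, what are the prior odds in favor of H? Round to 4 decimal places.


Prior odds = P(H) / (1 - P(H))
= 0.071 / 0.929
= 0.0764

0.0764


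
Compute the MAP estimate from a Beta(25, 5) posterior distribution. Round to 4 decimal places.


MAP = mode of Beta distribution
= (alpha - 1)/(alpha + beta - 2)
= (25-1)/(25+5-2)
= 24/28 = 0.8571

0.8571


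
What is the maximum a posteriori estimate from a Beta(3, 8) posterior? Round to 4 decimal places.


The MAP estimate equals the mode of the distribution.
Mode of Beta(a,b) = (a-1)/(a+b-2)
= 2/9
= 0.2222

0.2222


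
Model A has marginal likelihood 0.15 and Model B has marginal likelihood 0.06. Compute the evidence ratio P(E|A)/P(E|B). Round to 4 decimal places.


Evidence ratio = P(E|A) / P(E|B)
= 0.15 / 0.06
= 2.5

2.5


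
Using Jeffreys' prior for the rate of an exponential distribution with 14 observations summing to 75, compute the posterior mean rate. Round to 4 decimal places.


Jeffreys' prior leads to posterior Gamma(14, 75).
Mean = 14/75 = 0.1867

0.1867


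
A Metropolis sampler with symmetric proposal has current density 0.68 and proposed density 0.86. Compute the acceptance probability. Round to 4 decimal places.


For symmetric proposals, acceptance = min(1, pi(x*)/pi(x))
= min(1, 0.86/0.68)
= min(1, 1.2647) = 1.0

1.0


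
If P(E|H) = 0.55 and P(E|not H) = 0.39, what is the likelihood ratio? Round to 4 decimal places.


Likelihood ratio = P(E|H) / P(E|not H)
= 0.55 / 0.39
= 1.4103

1.4103


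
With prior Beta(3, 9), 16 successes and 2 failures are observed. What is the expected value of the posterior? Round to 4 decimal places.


Posterior = Beta(19, 11)
E[theta] = alpha/(alpha+beta)
= 19/30 = 0.6333

0.6333


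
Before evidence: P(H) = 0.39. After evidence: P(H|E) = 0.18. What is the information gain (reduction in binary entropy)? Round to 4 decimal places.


Prior entropy = 0.9648
Posterior entropy = 0.6801
Information gain = 0.9648 - 0.6801 = 0.2847

0.2847


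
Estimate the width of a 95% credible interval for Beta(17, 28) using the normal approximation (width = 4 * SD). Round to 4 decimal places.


For Beta(a,b): Var = ab/((a+b)^2(a+b+1))
Var = 0.0051, SD = 0.0715
Approximate 95% CI width = 4 * 0.0715 = 0.2859

0.2859


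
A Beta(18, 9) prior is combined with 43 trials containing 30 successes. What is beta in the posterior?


In conjugate updating:
beta_posterior = beta_prior + (n - k)
= 9 + (43 - 30)
= 9 + 13 = 22

22


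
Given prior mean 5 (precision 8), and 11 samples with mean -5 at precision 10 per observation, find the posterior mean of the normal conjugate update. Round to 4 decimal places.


The posterior mean is a precision-weighted average of prior and data.
Post. prec. = 8 + 110 = 118
Post. mean = (40 + -550)/118 = -510/118 = -4.322

-4.322


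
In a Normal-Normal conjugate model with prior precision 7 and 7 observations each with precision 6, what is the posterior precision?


Posterior precision = prior precision + n * observation precision
= 7 + 7 * 6
= 7 + 42 = 49

49


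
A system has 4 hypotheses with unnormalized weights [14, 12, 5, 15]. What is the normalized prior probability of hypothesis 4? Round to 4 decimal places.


The normalized prior is the weight divided by the total.
Total weight = 46
P(H4) = 15 / 46 = 0.3261

0.3261


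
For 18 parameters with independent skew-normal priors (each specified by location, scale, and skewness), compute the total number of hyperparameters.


A skew-normal prior has 3 hyperparameters per parameter.
Total = 18 * 3 = 54

54


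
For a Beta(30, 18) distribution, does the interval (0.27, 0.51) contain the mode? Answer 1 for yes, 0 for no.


Mode of Beta(a,b) = (a-1)/(a+b-2)
= (30-1)/(30+18-2) = 0.6304
Check: 0.27 <= 0.6304 <= 0.51?
Result: 0

0


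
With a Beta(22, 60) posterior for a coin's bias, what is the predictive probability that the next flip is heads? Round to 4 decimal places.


The predictive probability equals the posterior mean.
P(next = heads) = alpha / (alpha + beta)
= 22 / 82 = 0.2683

0.2683


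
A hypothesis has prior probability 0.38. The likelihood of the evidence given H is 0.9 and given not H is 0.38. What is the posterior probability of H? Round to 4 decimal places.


Using Bayes' theorem:
P(E) = 0.38 * 0.9 + 0.62 * 0.38
P(E) = 0.5776
P(H|E) = (0.38 * 0.9) / 0.5776 = 0.5921

0.5921


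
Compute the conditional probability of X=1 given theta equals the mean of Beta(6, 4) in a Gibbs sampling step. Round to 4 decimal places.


Mean of Beta(6, 4) = 0.6
P(X=1 | theta=0.6) = 0.6

0.6


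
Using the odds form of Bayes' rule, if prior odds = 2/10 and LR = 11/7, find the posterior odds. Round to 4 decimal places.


Bayes' rule in odds form: posterior odds = prior odds * LR
= (2 * 11) / (10 * 7)
= 22/70 = 0.3143

0.3143


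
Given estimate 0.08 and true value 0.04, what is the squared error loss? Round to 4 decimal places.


Squared error = (estimate - true)^2
Difference = 0.04
Loss = 0.04^2 = 0.0016

0.0016


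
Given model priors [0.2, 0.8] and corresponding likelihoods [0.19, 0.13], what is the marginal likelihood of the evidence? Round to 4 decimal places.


P(E) = sum_i P(M_i) P(E|M_i)
= 0.038 + 0.104
= 0.142

0.142


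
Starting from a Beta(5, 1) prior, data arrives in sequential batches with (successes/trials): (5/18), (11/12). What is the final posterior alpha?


In sequential Bayesian updating, we sum all successes.
Total successes = 16
Final alpha = 5 + 16 = 21

21


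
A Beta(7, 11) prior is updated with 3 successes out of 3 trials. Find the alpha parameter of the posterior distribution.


In the Beta-Binomial conjugate update:
alpha_post = alpha_prior + successes
= 7 + 3
= 10

10


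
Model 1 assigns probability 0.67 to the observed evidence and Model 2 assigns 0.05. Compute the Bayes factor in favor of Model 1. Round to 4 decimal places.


BF = P(data|M1) / P(data|M2)
= 0.67 / 0.05 = 13.4

13.4


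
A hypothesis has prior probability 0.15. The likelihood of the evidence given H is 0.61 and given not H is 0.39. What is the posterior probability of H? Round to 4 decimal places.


Using Bayes' theorem:
P(E) = 0.15 * 0.61 + 0.85 * 0.39
P(E) = 0.423
P(H|E) = (0.15 * 0.61) / 0.423 = 0.2163

0.2163


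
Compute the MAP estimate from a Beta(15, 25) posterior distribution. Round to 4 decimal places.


MAP = mode of Beta distribution
= (alpha - 1)/(alpha + beta - 2)
= (15-1)/(15+25-2)
= 14/38 = 0.3684

0.3684


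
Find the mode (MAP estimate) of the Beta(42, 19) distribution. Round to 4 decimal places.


For Beta(a,b) with a,b > 1:
Mode = (a-1)/(a+b-2) = (42-1)/(61-2)
= 41/59 = 0.6949

0.6949


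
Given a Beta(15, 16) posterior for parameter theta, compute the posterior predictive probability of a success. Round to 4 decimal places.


For a Beta-Bernoulli model, the predictive probability is the mean:
P(success) = 15/(15+16) = 15/31 = 0.4839

0.4839


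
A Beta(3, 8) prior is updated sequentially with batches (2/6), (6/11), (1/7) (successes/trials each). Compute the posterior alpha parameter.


Sequential conjugate updating is equivalent to a single batch update.
Total successes across all batches = 9
alpha_posterior = alpha_prior + total_successes = 3 + 9
= 12

12


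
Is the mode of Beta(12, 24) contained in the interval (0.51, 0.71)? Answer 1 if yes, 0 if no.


Mode = (a-1)/(a+b-2) = 11/34 = 0.3235
Interval: (0.51, 0.71)
Contains mode? 0

0


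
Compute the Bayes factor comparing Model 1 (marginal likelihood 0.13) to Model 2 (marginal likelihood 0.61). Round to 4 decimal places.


BF12 = marginal likelihood of M1 / marginal likelihood of M2
= 0.13/0.61
= 0.2131

0.2131


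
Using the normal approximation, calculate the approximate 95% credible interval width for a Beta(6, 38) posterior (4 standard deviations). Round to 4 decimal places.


Var(Beta) = 6*38/(44^2 * 45) = 0.0026
SD = 0.0512
Width ~ 4*SD = 0.2046

0.2046


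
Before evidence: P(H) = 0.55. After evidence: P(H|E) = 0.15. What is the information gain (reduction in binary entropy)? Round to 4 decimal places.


Prior entropy = 0.9928
Posterior entropy = 0.6098
Information gain = 0.9928 - 0.6098 = 0.3829

0.3829


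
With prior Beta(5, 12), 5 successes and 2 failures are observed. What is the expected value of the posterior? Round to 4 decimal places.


Posterior = Beta(10, 14)
E[theta] = alpha/(alpha+beta)
= 10/24 = 0.4167

0.4167


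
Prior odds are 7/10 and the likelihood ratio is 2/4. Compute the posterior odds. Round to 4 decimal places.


Posterior odds = prior odds * likelihood ratio
= (7/10) * (2/4)
= 14 / 40
= 0.35

0.35


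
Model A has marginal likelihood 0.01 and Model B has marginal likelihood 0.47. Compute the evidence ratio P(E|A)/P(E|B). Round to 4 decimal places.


Evidence ratio = P(E|A) / P(E|B)
= 0.01 / 0.47
= 0.0213

0.0213


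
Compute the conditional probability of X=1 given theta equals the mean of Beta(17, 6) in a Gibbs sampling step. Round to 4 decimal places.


Mean of Beta(17, 6) = 0.7391
P(X=1 | theta=0.7391) = 0.7391

0.7391


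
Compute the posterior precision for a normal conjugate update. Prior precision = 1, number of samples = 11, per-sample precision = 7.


tau_post = tau_0 + n * tau
= 1 + 11 * 7 = 78

78


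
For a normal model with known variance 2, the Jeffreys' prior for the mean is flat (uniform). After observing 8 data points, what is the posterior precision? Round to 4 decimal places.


Jeffreys' prior for normal mean (known variance) is flat.
Prior precision = 0.
Posterior precision = prior_prec + n/sigma^2 = 0 + 8/2
= 4.0

4.0


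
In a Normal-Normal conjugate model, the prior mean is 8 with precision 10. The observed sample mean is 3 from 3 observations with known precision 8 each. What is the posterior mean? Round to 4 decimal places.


Posterior precision = tau0 + n*tau = 10 + 3*8 = 34
Posterior mean = (tau0*mu0 + n*tau*xbar) / posterior_precision
= (10*8 + 3*8*3) / 34
= 152 / 34 = 4.4706

4.4706


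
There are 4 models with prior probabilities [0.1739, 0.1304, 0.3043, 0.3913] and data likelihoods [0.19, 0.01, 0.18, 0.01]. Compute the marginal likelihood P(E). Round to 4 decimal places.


P(E) = sum over models of P(M_i) * P(E|M_i)
= 0.1739*0.19 + 0.1304*0.01 + 0.3043*0.18 + 0.3913*0.01
= 0.093

0.093


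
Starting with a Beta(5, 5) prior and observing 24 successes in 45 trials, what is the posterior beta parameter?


Posterior beta = prior beta + failures
Failures = 45 - 24 = 21
beta_post = 5 + 21 = 26

26


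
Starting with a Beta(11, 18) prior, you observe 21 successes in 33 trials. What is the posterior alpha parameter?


For a Beta-Binomial conjugate model:
Posterior alpha = prior alpha + number of successes
= 11 + 21 = 32

32


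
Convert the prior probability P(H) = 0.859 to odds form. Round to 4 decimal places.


P(not H) = 1 - 0.859 = 0.141
Odds = 0.859 / 0.141 = 6.0922

6.0922


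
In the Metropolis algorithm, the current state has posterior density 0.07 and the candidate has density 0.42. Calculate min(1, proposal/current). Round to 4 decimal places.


Ratio = 0.42/0.07 = 6.0
Acceptance probability = min(1, 6.0)
= 1.0

1.0


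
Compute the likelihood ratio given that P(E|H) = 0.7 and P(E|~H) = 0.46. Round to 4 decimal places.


LR = P(E|H) / P(E|~H)
= 0.7 / 0.46 = 1.5217

1.5217


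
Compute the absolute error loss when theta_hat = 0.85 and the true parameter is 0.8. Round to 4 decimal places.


L = |theta_hat - theta_true|
= |0.85 - 0.8| = 0.05

0.05


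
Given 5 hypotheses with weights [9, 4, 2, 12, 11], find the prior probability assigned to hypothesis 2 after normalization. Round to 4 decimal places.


To normalize, divide each weight by the sum of all weights.
Sum = 38
Prior(H2) = 4/38 = 0.1053

0.1053


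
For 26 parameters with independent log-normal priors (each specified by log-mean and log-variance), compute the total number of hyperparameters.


A log-normal prior has 2 hyperparameters per parameter.
Total = 26 * 2 = 52

52


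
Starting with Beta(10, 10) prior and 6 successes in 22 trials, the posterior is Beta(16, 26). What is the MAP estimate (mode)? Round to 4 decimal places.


The mode of Beta(a, b) when a > 1 and b > 1 is (a-1)/(a+b-2)
= (16 - 1) / (16 + 26 - 2)
= 15 / 40
= 0.375

0.375


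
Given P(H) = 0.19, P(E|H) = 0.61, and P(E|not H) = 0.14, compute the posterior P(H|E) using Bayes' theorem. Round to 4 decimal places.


By Bayes' theorem: P(H|E) = P(E|H)*P(H) / P(E)
P(E) = P(E|H)*P(H) + P(E|not H)*P(not H)
P(E) = 0.61*0.19 + 0.14*0.81 = 0.2293
P(H|E) = 0.61*0.19 / 0.2293 = 0.5055

0.5055


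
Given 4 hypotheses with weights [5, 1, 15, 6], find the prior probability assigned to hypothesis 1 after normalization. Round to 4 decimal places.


To normalize, divide each weight by the sum of all weights.
Sum = 27
Prior(H1) = 5/27 = 0.1852

0.1852


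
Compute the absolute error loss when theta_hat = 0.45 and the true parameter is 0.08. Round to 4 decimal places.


L = |theta_hat - theta_true|
= |0.45 - 0.08| = 0.37

0.37


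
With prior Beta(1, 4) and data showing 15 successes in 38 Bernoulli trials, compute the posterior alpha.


Conjugate update: alpha_posterior = alpha_prior + k
= 1 + 15 = 16

16


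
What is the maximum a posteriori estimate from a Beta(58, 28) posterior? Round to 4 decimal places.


The MAP estimate equals the mode of the distribution.
Mode of Beta(a,b) = (a-1)/(a+b-2)
= 57/84
= 0.6786

0.6786


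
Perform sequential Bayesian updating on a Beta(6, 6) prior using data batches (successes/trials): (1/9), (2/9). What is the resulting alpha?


Accumulate successes: 3
Posterior alpha = prior alpha + sum of successes
= 6 + 3 = 9

9


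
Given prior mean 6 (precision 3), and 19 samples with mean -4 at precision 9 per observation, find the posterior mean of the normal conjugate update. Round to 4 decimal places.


The posterior mean is a precision-weighted average of prior and data.
Post. prec. = 3 + 171 = 174
Post. mean = (18 + -684)/174 = -666/174 = -3.8276

-3.8276


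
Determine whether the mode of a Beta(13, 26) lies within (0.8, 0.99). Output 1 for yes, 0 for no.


First find the mode: (a-1)/(a+b-2) = 0.3243
Is 0.3243 in (0.8, 0.99)? 0

0


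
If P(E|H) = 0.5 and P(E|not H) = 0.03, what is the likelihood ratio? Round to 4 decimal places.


Likelihood ratio = P(E|H) / P(E|not H)
= 0.5 / 0.03
= 16.6667

16.6667


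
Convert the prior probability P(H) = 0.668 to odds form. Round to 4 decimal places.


P(not H) = 1 - 0.668 = 0.332
Odds = 0.668 / 0.332 = 2.012

2.012


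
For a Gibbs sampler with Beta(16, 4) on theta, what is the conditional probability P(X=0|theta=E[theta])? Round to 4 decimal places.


E[theta] = 16/(16+4) = 0.8
P(X=0|theta) = 1 - theta = 0.2

0.2


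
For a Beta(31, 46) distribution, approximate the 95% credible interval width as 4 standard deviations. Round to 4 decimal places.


Variance of Beta(a,b) = ab / ((a+b)^2 * (a+b+1))
= 31*46 / ((77)^2 * 78)
= 0.0031
SD = sqrt(0.0031) = 0.0555
Width = 4 * SD = 0.2221

0.2221


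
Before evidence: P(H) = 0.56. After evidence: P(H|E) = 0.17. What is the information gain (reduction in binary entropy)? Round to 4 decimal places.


Prior entropy = 0.9896
Posterior entropy = 0.6577
Information gain = 0.9896 - 0.6577 = 0.3319

0.3319


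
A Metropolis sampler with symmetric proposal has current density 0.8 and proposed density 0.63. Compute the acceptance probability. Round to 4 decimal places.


For symmetric proposals, acceptance = min(1, pi(x*)/pi(x))
= min(1, 0.63/0.8)
= min(1, 0.7875) = 0.7875

0.7875


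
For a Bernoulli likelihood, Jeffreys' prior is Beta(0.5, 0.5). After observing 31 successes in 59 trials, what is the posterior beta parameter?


Jeffreys' prior for Bernoulli is Beta(0.5, 0.5).
Posterior is Beta(0.5 + k, 0.5 + n - k).
Posterior beta = 0.5 + (n - k) = 0.5 + 28 = 28.5

28.5


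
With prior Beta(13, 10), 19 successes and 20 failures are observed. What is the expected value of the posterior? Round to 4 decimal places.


Posterior = Beta(32, 30)
E[theta] = alpha/(alpha+beta)
= 32/62 = 0.5161

0.5161


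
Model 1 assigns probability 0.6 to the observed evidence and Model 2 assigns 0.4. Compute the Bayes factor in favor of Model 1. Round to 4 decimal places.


BF = P(data|M1) / P(data|M2)
= 0.6 / 0.4 = 1.5

1.5


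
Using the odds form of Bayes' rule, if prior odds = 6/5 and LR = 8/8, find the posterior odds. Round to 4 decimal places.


Bayes' rule in odds form: posterior odds = prior odds * LR
= (6 * 8) / (5 * 8)
= 48/40 = 1.2

1.2


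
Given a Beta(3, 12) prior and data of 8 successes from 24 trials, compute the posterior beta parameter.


Number of failures = 24 - 8 = 16
Posterior beta = 12 + 16 = 28

28


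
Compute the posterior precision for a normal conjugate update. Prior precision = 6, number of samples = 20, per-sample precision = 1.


tau_post = tau_0 + n * tau
= 6 + 20 * 1 = 26

26


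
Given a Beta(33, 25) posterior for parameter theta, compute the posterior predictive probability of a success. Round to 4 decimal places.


For a Beta-Bernoulli model, the predictive probability is the mean:
P(success) = 33/(33+25) = 33/58 = 0.569

0.569


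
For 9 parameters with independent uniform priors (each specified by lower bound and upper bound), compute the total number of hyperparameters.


A uniform prior has 2 hyperparameters per parameter.
Total = 9 * 2 = 18

18


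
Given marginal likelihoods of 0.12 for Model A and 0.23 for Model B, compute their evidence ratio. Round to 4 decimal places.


Ratio = ML(A) / ML(B) = 0.12/0.23
= 0.5217

0.5217


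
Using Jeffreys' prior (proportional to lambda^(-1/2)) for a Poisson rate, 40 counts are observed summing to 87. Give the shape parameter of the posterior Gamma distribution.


Conjugate update: Gamma(prior_shape + S, prior_rate + n).
Prior shape = 0.5, prior rate = 0.
Posterior shape = 0.5 + S = 0.5 + 87 = 87.5

87.5


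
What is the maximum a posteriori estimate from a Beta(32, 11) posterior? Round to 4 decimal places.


The MAP estimate equals the mode of the distribution.
Mode of Beta(a,b) = (a-1)/(a+b-2)
= 31/41
= 0.7561

0.7561


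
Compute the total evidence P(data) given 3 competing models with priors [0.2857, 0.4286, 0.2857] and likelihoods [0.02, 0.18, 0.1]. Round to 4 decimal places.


Marginal likelihood = sum P(model_i) * P(data|model_i)
Model 1: 0.2857 * 0.02 = 0.0057
Model 2: 0.4286 * 0.18 = 0.0771
Model 3: 0.2857 * 0.1 = 0.0286
Total = 0.1114

0.1114


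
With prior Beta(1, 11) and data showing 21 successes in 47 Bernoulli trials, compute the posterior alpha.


Conjugate update: alpha_posterior = alpha_prior + k
= 1 + 21 = 22

22


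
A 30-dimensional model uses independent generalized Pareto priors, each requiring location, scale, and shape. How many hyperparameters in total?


Per parameter: 3 (location, scale, and shape).
Total = 30 * 3 = 90

90


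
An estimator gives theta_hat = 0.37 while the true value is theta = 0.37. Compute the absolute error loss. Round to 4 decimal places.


The absolute error loss is |theta_hat - theta|
= |0.37 - 0.37|
= 0.0

0.0


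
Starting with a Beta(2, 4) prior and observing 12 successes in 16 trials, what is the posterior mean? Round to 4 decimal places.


Posterior parameters: alpha = 2 + 12 = 14
beta = 4 + 4 = 8
Posterior mean = alpha / (alpha + beta) = 14 / 22
= 0.6364

0.6364


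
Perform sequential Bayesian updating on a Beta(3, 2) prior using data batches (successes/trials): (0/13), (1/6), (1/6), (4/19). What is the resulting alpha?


Accumulate successes: 6
Posterior alpha = prior alpha + sum of successes
= 3 + 6 = 9

9


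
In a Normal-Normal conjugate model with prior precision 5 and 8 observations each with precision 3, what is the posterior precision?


Posterior precision = prior precision + n * observation precision
= 5 + 8 * 3
= 5 + 24 = 29

29


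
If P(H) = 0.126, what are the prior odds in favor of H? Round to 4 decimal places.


Prior odds = P(H) / (1 - P(H))
= 0.126 / 0.874
= 0.1442

0.1442


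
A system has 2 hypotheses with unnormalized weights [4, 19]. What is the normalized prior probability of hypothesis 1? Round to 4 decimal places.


The normalized prior is the weight divided by the total.
Total weight = 23
P(H1) = 4 / 23 = 0.1739

0.1739


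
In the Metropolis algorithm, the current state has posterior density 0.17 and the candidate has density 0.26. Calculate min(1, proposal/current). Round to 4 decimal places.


Ratio = 0.26/0.17 = 1.5294
Acceptance probability = min(1, 1.5294)
= 1.0

1.0


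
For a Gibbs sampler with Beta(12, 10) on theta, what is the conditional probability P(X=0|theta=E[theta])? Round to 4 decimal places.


E[theta] = 12/(12+10) = 0.5455
P(X=0|theta) = 1 - theta = 0.4545

0.4545


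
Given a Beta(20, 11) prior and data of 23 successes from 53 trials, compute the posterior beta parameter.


Number of failures = 53 - 23 = 30
Posterior beta = 11 + 30 = 41

41


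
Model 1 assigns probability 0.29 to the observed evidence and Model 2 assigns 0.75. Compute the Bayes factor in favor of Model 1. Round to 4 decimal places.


BF = P(data|M1) / P(data|M2)
= 0.29 / 0.75 = 0.3867

0.3867


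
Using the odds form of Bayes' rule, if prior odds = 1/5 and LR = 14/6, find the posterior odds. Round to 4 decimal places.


Bayes' rule in odds form: posterior odds = prior odds * LR
= (1 * 14) / (5 * 6)
= 14/30 = 0.4667

0.4667


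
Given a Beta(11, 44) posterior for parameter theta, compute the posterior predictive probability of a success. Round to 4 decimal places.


For a Beta-Bernoulli model, the predictive probability is the mean:
P(success) = 11/(11+44) = 11/55 = 0.2

0.2


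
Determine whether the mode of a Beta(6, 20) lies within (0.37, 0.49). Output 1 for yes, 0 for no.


First find the mode: (a-1)/(a+b-2) = 0.2083
Is 0.2083 in (0.37, 0.49)? 0

0


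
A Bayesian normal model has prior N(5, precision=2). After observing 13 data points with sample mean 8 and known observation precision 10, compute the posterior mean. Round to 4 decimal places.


Posterior mean = (prior_precision * prior_mean + n * data_precision * data_mean) / (prior_precision + n * data_precision)
Numerator = 2*5 + 13*10*8 = 1050
Denominator = 2 + 13*10 = 132
Posterior mean = 7.9545

7.9545


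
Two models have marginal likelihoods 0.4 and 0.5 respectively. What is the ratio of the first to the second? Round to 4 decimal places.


Evidence ratio = 0.4 / 0.5
= 0.8

0.8


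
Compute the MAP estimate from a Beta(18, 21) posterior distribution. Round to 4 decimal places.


MAP = mode of Beta distribution
= (alpha - 1)/(alpha + beta - 2)
= (18-1)/(18+21-2)
= 17/37 = 0.4595

0.4595


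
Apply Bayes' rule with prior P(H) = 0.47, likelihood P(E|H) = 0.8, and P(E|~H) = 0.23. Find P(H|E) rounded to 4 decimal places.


Step 1: Compute marginal P(E) = P(E|H)P(H) + P(E|~H)P(~H)
= 0.8*0.47 + 0.23*0.53 = 0.4979
Step 2: P(H|E) = P(E|H)P(H)/P(E) = 0.376/0.4979
= 0.7552

0.7552


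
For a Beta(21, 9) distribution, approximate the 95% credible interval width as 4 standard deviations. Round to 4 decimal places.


Variance of Beta(a,b) = ab / ((a+b)^2 * (a+b+1))
= 21*9 / ((30)^2 * 31)
= 0.0068
SD = sqrt(0.0068) = 0.0823
Width = 4 * SD = 0.3292

0.3292


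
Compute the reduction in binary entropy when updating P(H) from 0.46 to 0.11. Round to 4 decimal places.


H_before = -p*log2(p) - (1-p)*log2(1-p) for p=0.46: 0.9954
H_after for p=0.11: 0.4999
Reduction = 0.9954 - 0.4999 = 0.4955

0.4955


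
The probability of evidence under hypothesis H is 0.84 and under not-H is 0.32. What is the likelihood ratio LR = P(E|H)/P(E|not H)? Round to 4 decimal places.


LR = 0.84 / 0.32
= 2.625

2.625


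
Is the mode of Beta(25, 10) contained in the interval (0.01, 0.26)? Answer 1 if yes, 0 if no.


Mode = (a-1)/(a+b-2) = 24/33 = 0.7273
Interval: (0.01, 0.26)
Contains mode? 0

0


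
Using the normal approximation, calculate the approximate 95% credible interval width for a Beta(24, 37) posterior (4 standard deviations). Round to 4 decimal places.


Var(Beta) = 24*37/(61^2 * 62) = 0.0038
SD = 0.062
Width ~ 4*SD = 0.2482

0.2482


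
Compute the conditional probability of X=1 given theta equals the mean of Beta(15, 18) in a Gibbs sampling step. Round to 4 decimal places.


Mean of Beta(15, 18) = 0.4545
P(X=1 | theta=0.4545) = 0.4545

0.4545


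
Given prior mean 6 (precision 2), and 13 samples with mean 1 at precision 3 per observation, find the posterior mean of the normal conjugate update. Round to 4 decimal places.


The posterior mean is a precision-weighted average of prior and data.
Post. prec. = 2 + 39 = 41
Post. mean = (12 + 39)/41 = 51/41 = 1.2439

1.2439


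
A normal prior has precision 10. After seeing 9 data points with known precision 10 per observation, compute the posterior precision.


In the conjugate normal model, precisions add:
tau_posterior = tau_prior + n * tau_data
= 10 + 9*10 = 100

100


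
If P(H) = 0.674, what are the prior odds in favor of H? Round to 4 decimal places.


Prior odds = P(H) / (1 - P(H))
= 0.674 / 0.326
= 2.0675

2.0675


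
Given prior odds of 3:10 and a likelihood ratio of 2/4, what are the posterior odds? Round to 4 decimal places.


Posterior odds = prior odds * LR
Prior odds = 3/10 = 0.3
LR = 2/4 = 0.5
Posterior odds = 0.3 * 0.5 = 0.15

0.15


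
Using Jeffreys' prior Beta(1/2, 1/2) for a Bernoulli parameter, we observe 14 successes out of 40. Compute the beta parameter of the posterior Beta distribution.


Conjugate update: Beta(0.5 + k, 0.5 + n - k).
k = 14, n - k = 26
Posterior beta = 0.5 + (n - k) = 0.5 + 26 = 26.5

26.5


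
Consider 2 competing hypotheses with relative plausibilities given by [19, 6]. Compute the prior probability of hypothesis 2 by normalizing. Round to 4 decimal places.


Sum of weights = 19 + 6 = 25
Normalized prior for H2 = 6 / 25
= 0.24

0.24


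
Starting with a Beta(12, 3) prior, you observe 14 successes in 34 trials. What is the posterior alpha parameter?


For a Beta-Binomial conjugate model:
Posterior alpha = prior alpha + number of successes
= 12 + 14 = 26

26


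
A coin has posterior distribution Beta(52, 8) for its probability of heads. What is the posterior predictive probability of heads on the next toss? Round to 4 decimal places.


Posterior predictive = E[theta] = alpha/(alpha+beta)
= 52/60
= 0.8667

0.8667


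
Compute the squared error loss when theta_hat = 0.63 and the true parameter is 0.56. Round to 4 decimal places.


L = (theta_hat - theta_true)^2
= (0.63 - 0.56)^2
= 0.07^2 = 0.0049

0.0049


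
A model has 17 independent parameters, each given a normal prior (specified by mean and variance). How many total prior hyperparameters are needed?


Each normal prior needs 2 hyperparameters (mean and variance).
Total = 2 * 17 = 34

34


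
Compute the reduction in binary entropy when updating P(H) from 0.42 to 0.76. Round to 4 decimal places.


H_before = -p*log2(p) - (1-p)*log2(1-p) for p=0.42: 0.9815
H_after for p=0.76: 0.795
Reduction = 0.9815 - 0.795 = 0.1864

0.1864


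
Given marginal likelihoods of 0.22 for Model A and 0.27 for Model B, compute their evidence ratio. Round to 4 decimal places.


Ratio = ML(A) / ML(B) = 0.22/0.27
= 0.8148

0.8148


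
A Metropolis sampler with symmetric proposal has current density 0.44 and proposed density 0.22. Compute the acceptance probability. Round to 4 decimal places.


For symmetric proposals, acceptance = min(1, pi(x*)/pi(x))
= min(1, 0.22/0.44)
= min(1, 0.5) = 0.5

0.5


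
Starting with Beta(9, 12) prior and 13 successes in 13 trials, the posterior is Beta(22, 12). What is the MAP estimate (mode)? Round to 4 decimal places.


The mode of Beta(a, b) when a > 1 and b > 1 is (a-1)/(a+b-2)
= (22 - 1) / (22 + 12 - 2)
= 21 / 32
= 0.6562

0.6562


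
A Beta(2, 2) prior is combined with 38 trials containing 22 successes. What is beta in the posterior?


In conjugate updating:
beta_posterior = beta_prior + (n - k)
= 2 + (38 - 22)
= 2 + 16 = 18

18


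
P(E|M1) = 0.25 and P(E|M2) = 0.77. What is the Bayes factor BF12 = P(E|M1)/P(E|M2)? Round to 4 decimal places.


Bayes factor BF12 = P(E|M1) / P(E|M2)
= 0.25 / 0.77
= 0.3247

0.3247


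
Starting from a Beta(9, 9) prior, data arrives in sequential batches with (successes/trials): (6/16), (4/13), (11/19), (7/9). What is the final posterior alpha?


In sequential Bayesian updating, we sum all successes.
Total successes = 28
Final alpha = 9 + 28 = 37

37


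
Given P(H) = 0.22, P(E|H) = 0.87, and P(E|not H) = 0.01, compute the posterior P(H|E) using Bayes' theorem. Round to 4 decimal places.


By Bayes' theorem: P(H|E) = P(E|H)*P(H) / P(E)
P(E) = P(E|H)*P(H) + P(E|not H)*P(not H)
P(E) = 0.87*0.22 + 0.01*0.78 = 0.1992
P(H|E) = 0.87*0.22 / 0.1992 = 0.9608

0.9608


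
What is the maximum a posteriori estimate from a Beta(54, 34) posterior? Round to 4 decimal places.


The MAP estimate equals the mode of the distribution.
Mode of Beta(a,b) = (a-1)/(a+b-2)
= 53/86
= 0.6163

0.6163


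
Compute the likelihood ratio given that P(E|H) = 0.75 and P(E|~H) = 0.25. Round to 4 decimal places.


LR = P(E|H) / P(E|~H)
= 0.75 / 0.25 = 3.0

3.0


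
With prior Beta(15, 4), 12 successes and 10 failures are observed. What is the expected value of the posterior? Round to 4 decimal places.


Posterior = Beta(27, 14)
E[theta] = alpha/(alpha+beta)
= 27/41 = 0.6585

0.6585


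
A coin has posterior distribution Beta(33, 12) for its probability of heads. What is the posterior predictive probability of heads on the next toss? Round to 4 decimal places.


Posterior predictive = E[theta] = alpha/(alpha+beta)
= 33/45
= 0.7333

0.7333


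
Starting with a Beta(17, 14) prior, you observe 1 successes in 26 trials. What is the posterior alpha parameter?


For a Beta-Binomial conjugate model:
Posterior alpha = prior alpha + number of successes
= 17 + 1 = 18

18


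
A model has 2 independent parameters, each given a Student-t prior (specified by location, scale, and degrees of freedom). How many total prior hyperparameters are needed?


Each Student-t prior needs 3 hyperparameters (location, scale, and degrees of freedom).
Total = 3 * 2 = 6

6


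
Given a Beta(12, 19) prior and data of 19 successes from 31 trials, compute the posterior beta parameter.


Number of failures = 31 - 19 = 12
Posterior beta = 19 + 12 = 31

31


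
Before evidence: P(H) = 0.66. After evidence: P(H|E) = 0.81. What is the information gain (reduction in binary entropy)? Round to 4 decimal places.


Prior entropy = 0.9248
Posterior entropy = 0.7015
Information gain = 0.9248 - 0.7015 = 0.2233

0.2233


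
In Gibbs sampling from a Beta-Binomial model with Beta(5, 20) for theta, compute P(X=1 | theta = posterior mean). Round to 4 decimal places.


Posterior mean = alpha/(alpha+beta) = 5/25 = 0.2
P(X=1|theta=mean) = theta = 0.2

0.2
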